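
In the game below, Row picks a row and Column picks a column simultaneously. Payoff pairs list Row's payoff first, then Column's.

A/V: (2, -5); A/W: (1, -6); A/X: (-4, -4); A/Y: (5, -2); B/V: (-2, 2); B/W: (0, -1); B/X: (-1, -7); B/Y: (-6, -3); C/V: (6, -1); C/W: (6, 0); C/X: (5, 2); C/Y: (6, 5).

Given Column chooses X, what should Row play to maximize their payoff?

C

With Column fixed at X, Row's payoffs are: A → -4, B → -1, C → 5.
The maximum is 5, achieved by C.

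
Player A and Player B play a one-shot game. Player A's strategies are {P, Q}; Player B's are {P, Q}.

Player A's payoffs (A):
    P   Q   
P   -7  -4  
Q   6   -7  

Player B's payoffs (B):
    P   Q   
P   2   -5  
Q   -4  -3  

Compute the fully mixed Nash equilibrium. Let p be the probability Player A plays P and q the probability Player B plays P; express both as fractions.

Each player's mixing probability is pinned down by making the *other* player indifferent.
Player B indifferent between P and Q: p·2 + (1−p)·(-4) = p·(-5) + (1−p)·(-3) ⟹ (-4) + 6p = (-3) + (-2)p ⟹ p = 1/8.
Player A indifferent between P and Q: q·(-7) + (1−q)·(-4) = q·6 + (1−q)·(-7) ⟹ (-4) + (-3)q = (-7) + 13q ⟹ q = 3/16.

p = 1/8, q = 3/16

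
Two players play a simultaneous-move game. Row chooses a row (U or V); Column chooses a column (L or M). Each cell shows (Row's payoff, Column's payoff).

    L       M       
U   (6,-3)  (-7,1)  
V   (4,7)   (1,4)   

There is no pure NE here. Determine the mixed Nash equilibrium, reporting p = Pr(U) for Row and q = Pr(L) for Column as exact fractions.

Each player's mixing probability is pinned down by making the *other* player indifferent.
Column indifferent between L and M: p·(-3) + (1−p)·7 = p·1 + (1−p)·4 ⟹ 7 + (-10)p = 4 + (-3)p ⟹ p = 3/7.
Row indifferent between U and V: q·6 + (1−q)·(-7) = q·4 + (1−q)·1 ⟹ (-7) + 13q = 1 + 3q ⟹ q = 4/5.

p = 3/7, q = 4/5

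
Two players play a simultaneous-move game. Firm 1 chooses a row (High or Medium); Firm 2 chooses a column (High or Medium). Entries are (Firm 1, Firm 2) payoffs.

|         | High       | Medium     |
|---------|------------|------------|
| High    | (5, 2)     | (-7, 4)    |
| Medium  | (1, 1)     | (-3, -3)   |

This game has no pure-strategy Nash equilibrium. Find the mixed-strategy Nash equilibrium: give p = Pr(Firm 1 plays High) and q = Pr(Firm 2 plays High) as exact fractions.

p = 2/3, q = 1/2

In a mixed NE each player is indifferent between their pure strategies, so the opponent's mix sets the indifference.
Firm 2 indifferent between High and Medium: p·2 + (1−p)·1 = p·4 + (1−p)·(-3) ⟹ 1 + 1p = (-3) + 7p ⟹ p = 2/3.
Firm 1 indifferent between High and Medium: q·5 + (1−q)·(-7) = q·1 + (1−q)·(-3) ⟹ (-7) + 12q = (-3) + 4q ⟹ q = 1/2.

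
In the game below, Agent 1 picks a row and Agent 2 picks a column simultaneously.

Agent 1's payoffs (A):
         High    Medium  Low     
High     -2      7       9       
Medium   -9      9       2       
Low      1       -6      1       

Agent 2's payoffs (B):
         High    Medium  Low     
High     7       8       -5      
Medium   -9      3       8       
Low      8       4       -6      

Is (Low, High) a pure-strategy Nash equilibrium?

Yes

Holding Agent 2 at High: Agent 1 gets 1 from Low, versus -2 from High, -9 from Medium. No profitable deviation for Agent 1.
Holding Agent 1 at Low: Agent 2 gets 8 from High, versus 4 from Medium, -6 from Low. No profitable deviation for Agent 2 either.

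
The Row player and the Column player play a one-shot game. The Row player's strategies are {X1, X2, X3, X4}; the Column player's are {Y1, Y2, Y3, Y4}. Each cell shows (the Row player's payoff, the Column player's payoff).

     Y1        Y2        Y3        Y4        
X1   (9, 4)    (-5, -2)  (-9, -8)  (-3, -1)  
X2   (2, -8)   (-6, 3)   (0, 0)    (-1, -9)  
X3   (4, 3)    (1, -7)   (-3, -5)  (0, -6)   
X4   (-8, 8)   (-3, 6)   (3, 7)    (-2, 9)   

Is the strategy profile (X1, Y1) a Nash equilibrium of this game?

Holding the Column player at Y1: the Row player gets 9 from X1, versus 2 from X2, 4 from X3, -8 from X4. No profitable deviation for the Row player.
Holding the Row player at X1: the Column player gets 4 from Y1, versus -2 from Y2, -8 from Y3, -1 from Y4. No profitable deviation for the Column player either.

Yes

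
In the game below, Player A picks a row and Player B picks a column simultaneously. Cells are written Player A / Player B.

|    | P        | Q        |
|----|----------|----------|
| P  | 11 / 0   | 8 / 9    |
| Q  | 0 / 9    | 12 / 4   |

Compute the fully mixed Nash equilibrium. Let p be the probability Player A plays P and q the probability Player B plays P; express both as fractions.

p = 5/14, q = 4/15

Each player's mixing probability is pinned down by making the *other* player indifferent.
Player B indifferent between P and Q: p·0 + (1−p)·9 = p·9 + (1−p)·4 ⟹ 9 + (-9)p = 4 + 5p ⟹ p = 5/14.
Player A indifferent between P and Q: q·11 + (1−q)·8 = q·0 + (1−q)·12 ⟹ 8 + 3q = 12 + (-12)q ⟹ q = 4/15.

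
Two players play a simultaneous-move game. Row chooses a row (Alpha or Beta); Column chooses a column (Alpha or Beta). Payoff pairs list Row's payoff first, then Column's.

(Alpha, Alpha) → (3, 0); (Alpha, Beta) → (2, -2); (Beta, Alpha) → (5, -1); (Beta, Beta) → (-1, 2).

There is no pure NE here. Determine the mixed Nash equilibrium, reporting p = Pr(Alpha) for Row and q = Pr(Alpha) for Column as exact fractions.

p = 3/5, q = 3/5

Each player's mixing probability is pinned down by making the *other* player indifferent.
Column indifferent between Alpha and Beta: p·0 + (1−p)·(-1) = p·(-2) + (1−p)·2 ⟹ (-1) + 1p = 2 + (-4)p ⟹ p = 3/5.
Row indifferent between Alpha and Beta: q·3 + (1−q)·2 = q·5 + (1−q)·(-1) ⟹ 2 + 1q = (-1) + 6q ⟹ q = 3/5.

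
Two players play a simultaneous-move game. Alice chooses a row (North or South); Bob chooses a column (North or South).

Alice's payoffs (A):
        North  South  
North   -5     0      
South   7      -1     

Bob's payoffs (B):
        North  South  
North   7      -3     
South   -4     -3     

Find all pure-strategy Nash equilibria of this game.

None

Find each player's best response to every opponent strategy; NE are the intersections.
Alice's best responses — vs North: South (payoff 7); vs South: North (payoff 0).
Bob's best responses — vs North: North (payoff 7); vs South: South (payoff -3).
No cell has both players best-responding. For instance, Alice's best reply to South is North, but against North Bob prefers North over South.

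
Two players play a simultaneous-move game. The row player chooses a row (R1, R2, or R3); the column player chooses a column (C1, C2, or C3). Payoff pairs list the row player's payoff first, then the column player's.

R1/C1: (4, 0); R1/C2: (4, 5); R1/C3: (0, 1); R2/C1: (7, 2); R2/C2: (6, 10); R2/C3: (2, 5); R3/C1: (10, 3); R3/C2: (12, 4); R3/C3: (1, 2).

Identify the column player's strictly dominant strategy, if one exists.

C2

Check whether one of the column player's strategies beats all alternatives regardless of what the opponent does.
C2 strictly dominates: vs R1: 5 > each of {0, 1}; vs R2: 10 > each of {2, 5}; vs R3: 4 > each of {3, 2}.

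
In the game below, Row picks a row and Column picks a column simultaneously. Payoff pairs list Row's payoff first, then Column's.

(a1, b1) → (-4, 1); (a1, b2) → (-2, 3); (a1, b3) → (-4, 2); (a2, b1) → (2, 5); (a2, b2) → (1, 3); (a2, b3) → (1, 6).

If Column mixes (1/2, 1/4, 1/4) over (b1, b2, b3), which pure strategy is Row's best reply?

Row's best reply maximizes expected payoff against the mix.
a1: (1/2)·(-4) + (1/4)·(-2) + (1/4)·(-4) = -7/2
a2: (1/2)·2 + (1/4)·1 + (1/4)·1 = 3/2
Highest expected payoff is 3/2, from a2.

a2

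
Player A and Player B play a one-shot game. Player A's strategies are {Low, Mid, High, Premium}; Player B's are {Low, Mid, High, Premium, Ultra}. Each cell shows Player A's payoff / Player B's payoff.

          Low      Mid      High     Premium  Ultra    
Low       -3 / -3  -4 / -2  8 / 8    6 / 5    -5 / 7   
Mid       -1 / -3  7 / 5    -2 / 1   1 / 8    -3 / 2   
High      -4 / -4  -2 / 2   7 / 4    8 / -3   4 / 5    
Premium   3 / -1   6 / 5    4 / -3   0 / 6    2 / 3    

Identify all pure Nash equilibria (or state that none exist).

A profile is a Nash equilibrium when each player is best-responding to the other.
Player A's best responses — vs Low: Premium (payoff 3); vs Mid: Mid (payoff 7); vs High: Low (payoff 8); vs Premium: High (payoff 8); vs Ultra: High (payoff 4).
Player B's best responses — vs Low: High (payoff 8); vs Mid: Premium (payoff 8); vs High: Ultra (payoff 5); vs Premium: Premium (payoff 6).
Mutual best responses occur at (Low, High) and (High, Ultra); at each, neither player gains by switching.

(Low, High) and (High, Ultra)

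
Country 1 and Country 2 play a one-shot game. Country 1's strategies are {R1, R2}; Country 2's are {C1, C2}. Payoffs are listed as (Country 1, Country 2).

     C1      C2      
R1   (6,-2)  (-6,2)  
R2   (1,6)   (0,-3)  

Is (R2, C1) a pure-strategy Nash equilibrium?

No

Holding Country 2 at C1: Country 1 gets 1 from R2 but could get 6 by switching to R1. Country 1 has a profitable deviation.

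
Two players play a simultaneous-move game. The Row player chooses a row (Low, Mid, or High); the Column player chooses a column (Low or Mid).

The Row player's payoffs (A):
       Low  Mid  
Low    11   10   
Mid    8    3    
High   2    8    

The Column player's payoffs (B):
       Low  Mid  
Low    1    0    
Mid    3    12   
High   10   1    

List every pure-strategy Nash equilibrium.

Find each player's best response to every opponent strategy; NE are the intersections.
The Row player's best responses — vs Low: Low (payoff 11); vs Mid: Low (payoff 10).
The Column player's best responses — vs Low: Low (payoff 1); vs Mid: Mid (payoff 12); vs High: Low (payoff 10).
The only mutual best response is (Low, Low); neither player gains by switching there.

(Low, Low)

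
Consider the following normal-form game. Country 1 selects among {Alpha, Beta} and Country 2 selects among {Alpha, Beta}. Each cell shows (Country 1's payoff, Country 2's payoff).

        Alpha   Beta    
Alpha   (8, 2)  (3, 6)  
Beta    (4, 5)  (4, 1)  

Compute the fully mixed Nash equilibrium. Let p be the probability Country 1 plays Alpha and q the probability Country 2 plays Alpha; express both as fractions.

Each player's mixing probability is pinned down by making the *other* player indifferent.
Country 2 indifferent between Alpha and Beta: p·2 + (1−p)·5 = p·6 + (1−p)·1 ⟹ 5 + (-3)p = 1 + 5p ⟹ p = 1/2.
Country 1 indifferent between Alpha and Beta: q·8 + (1−q)·3 = q·4 + (1−q)·4 ⟹ 3 + 5q = 4 + 0q ⟹ q = 1/5.

p = 1/2, q = 1/5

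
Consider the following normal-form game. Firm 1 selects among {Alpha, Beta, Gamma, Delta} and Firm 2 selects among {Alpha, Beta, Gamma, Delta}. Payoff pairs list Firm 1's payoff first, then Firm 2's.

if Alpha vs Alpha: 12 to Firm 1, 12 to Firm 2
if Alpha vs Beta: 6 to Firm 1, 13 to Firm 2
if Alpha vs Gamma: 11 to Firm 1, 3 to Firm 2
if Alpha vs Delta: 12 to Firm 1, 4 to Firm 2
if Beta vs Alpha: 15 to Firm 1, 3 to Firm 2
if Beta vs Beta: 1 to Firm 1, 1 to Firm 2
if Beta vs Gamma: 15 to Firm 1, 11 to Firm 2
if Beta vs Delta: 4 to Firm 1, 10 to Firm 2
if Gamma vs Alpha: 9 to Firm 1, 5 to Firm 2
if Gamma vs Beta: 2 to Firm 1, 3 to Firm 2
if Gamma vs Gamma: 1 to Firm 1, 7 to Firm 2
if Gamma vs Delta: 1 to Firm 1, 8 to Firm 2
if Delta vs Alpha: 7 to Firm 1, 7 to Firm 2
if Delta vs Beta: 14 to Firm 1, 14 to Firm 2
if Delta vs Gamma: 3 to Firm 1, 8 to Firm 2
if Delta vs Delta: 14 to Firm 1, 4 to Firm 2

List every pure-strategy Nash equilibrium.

Find each player's best response to every opponent strategy; NE are the intersections.
Firm 1's best responses — vs Alpha: Beta (payoff 15); vs Beta: Delta (payoff 14); vs Gamma: Beta (payoff 15); vs Delta: Delta (payoff 14).
Firm 2's best responses — vs Alpha: Beta (payoff 13); vs Beta: Gamma (payoff 11); vs Gamma: Delta (payoff 8); vs Delta: Beta (payoff 14).
Mutual best responses occur at (Beta, Gamma) and (Delta, Beta); at each, neither player gains by switching.

(Beta, Gamma) and (Delta, Beta)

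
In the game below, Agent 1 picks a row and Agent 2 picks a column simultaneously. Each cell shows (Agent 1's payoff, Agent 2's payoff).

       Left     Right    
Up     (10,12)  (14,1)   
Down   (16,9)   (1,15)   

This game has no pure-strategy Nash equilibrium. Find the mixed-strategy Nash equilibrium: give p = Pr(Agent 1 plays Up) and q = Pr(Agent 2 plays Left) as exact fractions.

p = 6/17, q = 13/19

In a mixed NE each player is indifferent between their pure strategies, so the opponent's mix sets the indifference.
Agent 2 indifferent between Left and Right: p·12 + (1−p)·9 = p·1 + (1−p)·15 ⟹ 9 + 3p = 15 + (-14)p ⟹ p = 6/17.
Agent 1 indifferent between Up and Down: q·10 + (1−q)·14 = q·16 + (1−q)·1 ⟹ 14 + (-4)q = 1 + 15q ⟹ q = 13/19.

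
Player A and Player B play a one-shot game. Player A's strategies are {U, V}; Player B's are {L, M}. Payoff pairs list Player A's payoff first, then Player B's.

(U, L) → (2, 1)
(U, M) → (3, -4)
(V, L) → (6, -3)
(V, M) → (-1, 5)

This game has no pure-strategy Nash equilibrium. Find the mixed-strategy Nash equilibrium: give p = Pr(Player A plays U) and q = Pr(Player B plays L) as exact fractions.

In a mixed NE each player is indifferent between their pure strategies, so the opponent's mix sets the indifference.
Player B indifferent between L and M: p·1 + (1−p)·(-3) = p·(-4) + (1−p)·5 ⟹ (-3) + 4p = 5 + (-9)p ⟹ p = 8/13.
Player A indifferent between U and V: q·2 + (1−q)·3 = q·6 + (1−q)·(-1) ⟹ 3 + (-1)q = (-1) + 7q ⟹ q = 1/2.

p = 8/13, q = 1/2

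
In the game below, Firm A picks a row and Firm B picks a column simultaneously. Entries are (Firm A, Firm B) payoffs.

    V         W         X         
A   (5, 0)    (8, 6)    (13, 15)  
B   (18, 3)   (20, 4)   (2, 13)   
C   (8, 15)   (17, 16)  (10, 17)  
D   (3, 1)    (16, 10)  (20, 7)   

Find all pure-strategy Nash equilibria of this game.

Check mutual best responses: a cell is a NE iff neither player can gain by unilaterally deviating.
Firm A's best responses — vs V: B (payoff 18); vs W: B (payoff 20); vs X: D (payoff 20).
Firm B's best responses — vs A: X (payoff 15); vs B: X (payoff 13); vs C: X (payoff 17); vs D: W (payoff 10).
No cell has both players best-responding. For instance, Firm A's best reply to W is B, but against B Firm B prefers X over W.

There is no pure-strategy Nash equilibrium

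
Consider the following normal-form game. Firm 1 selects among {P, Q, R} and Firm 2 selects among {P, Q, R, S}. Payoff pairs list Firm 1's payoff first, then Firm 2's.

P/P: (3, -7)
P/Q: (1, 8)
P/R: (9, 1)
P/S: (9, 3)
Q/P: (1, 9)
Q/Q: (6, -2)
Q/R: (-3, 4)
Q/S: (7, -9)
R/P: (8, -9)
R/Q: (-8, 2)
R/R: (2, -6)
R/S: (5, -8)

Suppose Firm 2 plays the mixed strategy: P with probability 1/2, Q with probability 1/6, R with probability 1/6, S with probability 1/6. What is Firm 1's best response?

P

Firm 1's best reply maximizes expected payoff against the mix.
P: (1/2)·3 + (1/6)·1 + (1/6)·9 + (1/6)·9 = 14/3
Q: (1/2)·1 + (1/6)·6 + (1/6)·(-3) + (1/6)·7 = 13/6
R: (1/2)·8 + (1/6)·(-8) + (1/6)·2 + (1/6)·5 = 23/6
Highest expected payoff is 14/3, from P.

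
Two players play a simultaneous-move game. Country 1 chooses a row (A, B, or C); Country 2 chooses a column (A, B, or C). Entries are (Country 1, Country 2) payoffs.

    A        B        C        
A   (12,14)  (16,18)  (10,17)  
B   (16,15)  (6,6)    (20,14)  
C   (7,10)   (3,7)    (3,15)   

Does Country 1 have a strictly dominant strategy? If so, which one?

None

A strategy is strictly dominant if it gives Country 1 a strictly higher payoff than every other strategy, against every choice by the opponent.
A is not dominant: against A, B gives 16 > 12.
B is not dominant: against B, A gives 16 > 6.
C is not dominant: against A, A gives 12 > 7.
No single strategy is best against every opponent action.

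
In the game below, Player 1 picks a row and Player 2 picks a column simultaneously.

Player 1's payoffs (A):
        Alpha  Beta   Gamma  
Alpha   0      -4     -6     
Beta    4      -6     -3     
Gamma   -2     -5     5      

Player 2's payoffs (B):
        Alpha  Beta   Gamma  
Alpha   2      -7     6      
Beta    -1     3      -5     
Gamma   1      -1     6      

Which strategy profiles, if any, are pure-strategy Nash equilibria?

Find each player's best response to every opponent strategy; NE are the intersections.
Player 1's best responses — vs Alpha: Beta (payoff 4); vs Beta: Alpha (payoff -4); vs Gamma: Gamma (payoff 5).
Player 2's best responses — vs Alpha: Gamma (payoff 6); vs Beta: Beta (payoff 3); vs Gamma: Gamma (payoff 6).
The only mutual best response is (Gamma, Gamma); neither player gains by switching there.

(Gamma, Gamma)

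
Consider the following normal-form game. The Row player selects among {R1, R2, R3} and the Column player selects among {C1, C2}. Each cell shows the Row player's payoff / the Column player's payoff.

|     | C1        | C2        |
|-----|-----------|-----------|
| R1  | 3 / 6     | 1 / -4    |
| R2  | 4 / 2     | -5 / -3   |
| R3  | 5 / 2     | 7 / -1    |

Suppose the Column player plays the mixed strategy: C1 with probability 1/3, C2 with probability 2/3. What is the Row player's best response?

R3

Compute the Row player's expected payoff from each pure strategy against the given mix.
R1: (1/3)·3 + (2/3)·1 = 5/3
R2: (1/3)·4 + (2/3)·(-5) = -2
R3: (1/3)·5 + (2/3)·7 = 19/3
Highest expected payoff is 19/3, from R3.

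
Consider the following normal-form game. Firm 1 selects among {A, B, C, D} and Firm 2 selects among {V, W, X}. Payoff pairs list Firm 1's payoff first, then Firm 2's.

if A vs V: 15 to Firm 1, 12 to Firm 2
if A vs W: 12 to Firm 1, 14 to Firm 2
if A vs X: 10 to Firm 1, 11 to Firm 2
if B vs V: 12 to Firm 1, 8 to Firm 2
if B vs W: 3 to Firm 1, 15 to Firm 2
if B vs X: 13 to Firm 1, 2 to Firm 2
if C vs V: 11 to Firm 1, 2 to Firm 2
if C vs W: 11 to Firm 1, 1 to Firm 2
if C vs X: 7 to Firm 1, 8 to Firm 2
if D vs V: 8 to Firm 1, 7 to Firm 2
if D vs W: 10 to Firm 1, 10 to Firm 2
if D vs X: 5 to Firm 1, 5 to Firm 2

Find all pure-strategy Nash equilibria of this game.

(A, W)

Find each player's best response to every opponent strategy; NE are the intersections.
Firm 1's best responses — vs V: A (payoff 15); vs W: A (payoff 12); vs X: B (payoff 13).
Firm 2's best responses — vs A: W (payoff 14); vs B: W (payoff 15); vs C: X (payoff 8); vs D: W (payoff 10).
The only mutual best response is (A, W); neither player gains by switching there.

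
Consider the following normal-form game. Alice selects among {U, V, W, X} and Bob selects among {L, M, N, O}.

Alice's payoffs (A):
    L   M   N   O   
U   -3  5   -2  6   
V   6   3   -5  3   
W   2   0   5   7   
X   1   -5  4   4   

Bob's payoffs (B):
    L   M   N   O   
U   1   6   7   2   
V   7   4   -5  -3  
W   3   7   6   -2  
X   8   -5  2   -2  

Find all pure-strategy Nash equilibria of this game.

Find each player's best response to every opponent strategy; NE are the intersections.
Alice's best responses — vs L: V (payoff 6); vs M: U (payoff 5); vs N: W (payoff 5); vs O: W (payoff 7).
Bob's best responses — vs U: N (payoff 7); vs V: L (payoff 7); vs W: M (payoff 7); vs X: L (payoff 8).
The only mutual best response is (V, L); neither player gains by switching there.

(V, L)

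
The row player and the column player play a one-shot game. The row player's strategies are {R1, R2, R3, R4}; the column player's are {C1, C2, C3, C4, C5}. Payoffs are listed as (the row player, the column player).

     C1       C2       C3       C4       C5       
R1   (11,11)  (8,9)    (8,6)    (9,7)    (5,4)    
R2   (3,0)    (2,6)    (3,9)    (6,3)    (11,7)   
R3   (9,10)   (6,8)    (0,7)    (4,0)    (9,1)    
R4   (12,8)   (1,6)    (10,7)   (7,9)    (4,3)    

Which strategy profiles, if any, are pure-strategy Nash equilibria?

Find each player's best response to every opponent strategy; NE are the intersections.
The row player's best responses — vs C1: R4 (payoff 12); vs C2: R1 (payoff 8); vs C3: R4 (payoff 10); vs C4: R1 (payoff 9); vs C5: R2 (payoff 11).
The column player's best responses — vs R1: C1 (payoff 11); vs R2: C3 (payoff 9); vs R3: C1 (payoff 10); vs R4: C4 (payoff 9).
No cell has both players best-responding. For instance, the row player's best reply to C2 is R1, but against R1 the column player prefers C1 over C2.

There is no pure-strategy Nash equilibrium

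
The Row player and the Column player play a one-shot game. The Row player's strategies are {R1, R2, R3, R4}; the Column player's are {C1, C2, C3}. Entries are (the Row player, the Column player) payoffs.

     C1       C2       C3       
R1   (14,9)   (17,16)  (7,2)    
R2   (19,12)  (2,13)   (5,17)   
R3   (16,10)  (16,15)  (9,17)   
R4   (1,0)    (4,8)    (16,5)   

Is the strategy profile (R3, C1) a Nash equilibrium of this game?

No

Holding the Column player at C1: the Row player gets 16 from R3 but could get 19 by switching to R2. The Row player has a profitable deviation.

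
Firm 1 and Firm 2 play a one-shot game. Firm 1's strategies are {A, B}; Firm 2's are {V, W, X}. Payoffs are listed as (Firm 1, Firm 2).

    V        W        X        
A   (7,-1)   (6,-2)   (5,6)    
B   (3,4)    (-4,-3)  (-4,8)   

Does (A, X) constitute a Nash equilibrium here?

Holding Firm 2 at X: Firm 1 gets 5 from A, versus -4 from B. No profitable deviation for Firm 1.
Holding Firm 1 at A: Firm 2 gets 6 from X, versus -1 from V, -2 from W. No profitable deviation for Firm 2 either.

Yes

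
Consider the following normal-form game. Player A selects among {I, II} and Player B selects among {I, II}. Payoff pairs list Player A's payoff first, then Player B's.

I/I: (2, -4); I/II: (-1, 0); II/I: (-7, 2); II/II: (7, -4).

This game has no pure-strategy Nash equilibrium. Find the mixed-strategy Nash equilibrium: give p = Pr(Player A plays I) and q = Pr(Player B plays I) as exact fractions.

In a mixed NE each player is indifferent between their pure strategies, so the opponent's mix sets the indifference.
Player B indifferent between I and II: p·(-4) + (1−p)·2 = p·0 + (1−p)·(-4) ⟹ 2 + (-6)p = (-4) + 4p ⟹ p = 3/5.
Player A indifferent between I and II: q·2 + (1−q)·(-1) = q·(-7) + (1−q)·7 ⟹ (-1) + 3q = 7 + (-14)q ⟹ q = 8/17.

p = 3/5, q = 8/17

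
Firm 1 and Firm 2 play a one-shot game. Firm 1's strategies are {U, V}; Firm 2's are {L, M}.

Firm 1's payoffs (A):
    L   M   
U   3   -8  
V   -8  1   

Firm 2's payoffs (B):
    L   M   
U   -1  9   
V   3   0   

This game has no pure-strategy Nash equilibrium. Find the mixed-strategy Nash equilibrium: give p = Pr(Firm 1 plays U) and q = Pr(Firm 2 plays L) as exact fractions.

Each player's mixing probability is pinned down by making the *other* player indifferent.
Firm 2 indifferent between L and M: p·(-1) + (1−p)·3 = p·9 + (1−p)·0 ⟹ 3 + (-4)p = 0 + 9p ⟹ p = 3/13.
Firm 1 indifferent between U and V: q·3 + (1−q)·(-8) = q·(-8) + (1−q)·1 ⟹ (-8) + 11q = 1 + (-9)q ⟹ q = 9/20.

p = 3/13, q = 9/20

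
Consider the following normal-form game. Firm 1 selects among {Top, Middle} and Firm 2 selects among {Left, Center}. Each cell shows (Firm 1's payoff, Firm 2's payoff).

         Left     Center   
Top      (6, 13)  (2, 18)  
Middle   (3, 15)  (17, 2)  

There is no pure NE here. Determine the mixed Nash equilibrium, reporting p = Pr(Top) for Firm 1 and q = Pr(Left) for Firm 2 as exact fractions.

p = 13/18, q = 5/6

In a mixed NE each player is indifferent between their pure strategies, so the opponent's mix sets the indifference.
Firm 2 indifferent between Left and Center: p·13 + (1−p)·15 = p·18 + (1−p)·2 ⟹ 15 + (-2)p = 2 + 16p ⟹ p = 13/18.
Firm 1 indifferent between Top and Middle: q·6 + (1−q)·2 = q·3 + (1−q)·17 ⟹ 2 + 4q = 17 + (-14)q ⟹ q = 5/6.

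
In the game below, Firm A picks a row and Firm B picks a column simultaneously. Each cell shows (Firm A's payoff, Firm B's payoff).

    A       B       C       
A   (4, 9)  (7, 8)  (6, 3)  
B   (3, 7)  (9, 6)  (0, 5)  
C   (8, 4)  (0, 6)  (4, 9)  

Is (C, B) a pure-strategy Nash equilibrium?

Holding Firm B at B: Firm A gets 0 from C but could get 9 by switching to B. Firm A has a profitable deviation.

No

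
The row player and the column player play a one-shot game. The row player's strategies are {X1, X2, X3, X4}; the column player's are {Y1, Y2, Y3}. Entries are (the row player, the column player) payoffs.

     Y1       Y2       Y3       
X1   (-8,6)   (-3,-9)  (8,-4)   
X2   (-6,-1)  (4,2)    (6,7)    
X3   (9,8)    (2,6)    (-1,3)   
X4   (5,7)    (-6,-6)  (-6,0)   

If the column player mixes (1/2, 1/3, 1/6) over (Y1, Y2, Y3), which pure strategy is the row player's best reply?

The row player's best reply maximizes expected payoff against the mix.
X1: (1/2)·(-8) + (1/3)·(-3) + (1/6)·8 = -11/3
X2: (1/2)·(-6) + (1/3)·4 + (1/6)·6 = -2/3
X3: (1/2)·9 + (1/3)·2 + (1/6)·(-1) = 5
X4: (1/2)·5 + (1/3)·(-6) + (1/6)·(-6) = -1/2
Highest expected payoff is 5, from X3.

X3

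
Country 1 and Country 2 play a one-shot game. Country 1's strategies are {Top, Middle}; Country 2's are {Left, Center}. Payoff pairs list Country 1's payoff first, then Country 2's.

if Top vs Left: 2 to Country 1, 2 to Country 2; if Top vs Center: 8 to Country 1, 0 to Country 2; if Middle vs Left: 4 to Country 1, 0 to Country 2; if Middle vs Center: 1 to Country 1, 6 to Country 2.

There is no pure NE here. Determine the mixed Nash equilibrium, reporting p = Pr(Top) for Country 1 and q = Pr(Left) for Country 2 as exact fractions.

Each player's mixing probability is pinned down by making the *other* player indifferent.
Country 2 indifferent between Left and Center: p·2 + (1−p)·0 = p·0 + (1−p)·6 ⟹ 0 + 2p = 6 + (-6)p ⟹ p = 3/4.
Country 1 indifferent between Top and Middle: q·2 + (1−q)·8 = q·4 + (1−q)·1 ⟹ 8 + (-6)q = 1 + 3q ⟹ q = 7/9.

p = 3/4, q = 7/9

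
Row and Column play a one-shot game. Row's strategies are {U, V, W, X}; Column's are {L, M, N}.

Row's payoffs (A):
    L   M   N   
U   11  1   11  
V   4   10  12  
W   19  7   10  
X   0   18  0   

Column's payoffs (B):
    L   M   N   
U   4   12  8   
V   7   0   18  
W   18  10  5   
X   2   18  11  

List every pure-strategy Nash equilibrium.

(V, N), (W, L), and (X, M)

Check mutual best responses: a cell is a NE iff neither player can gain by unilaterally deviating.
Row's best responses — vs L: W (payoff 19); vs M: X (payoff 18); vs N: V (payoff 12).
Column's best responses — vs U: M (payoff 12); vs V: N (payoff 18); vs W: L (payoff 18); vs X: M (payoff 18).
Mutual best responses occur at (V, N), (W, L), and (X, M); at each, neither player gains by switching.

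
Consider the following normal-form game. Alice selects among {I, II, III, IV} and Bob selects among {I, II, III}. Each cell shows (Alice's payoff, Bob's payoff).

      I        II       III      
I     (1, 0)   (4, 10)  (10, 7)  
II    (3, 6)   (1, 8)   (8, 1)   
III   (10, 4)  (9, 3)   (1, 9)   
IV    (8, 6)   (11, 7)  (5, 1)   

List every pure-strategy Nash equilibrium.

(IV, II)

A profile is a Nash equilibrium when each player is best-responding to the other.
Alice's best responses — vs I: III (payoff 10); vs II: IV (payoff 11); vs III: I (payoff 10).
Bob's best responses — vs I: II (payoff 10); vs II: II (payoff 8); vs III: III (payoff 9); vs IV: II (payoff 7).
The only mutual best response is (IV, II); neither player gains by switching there.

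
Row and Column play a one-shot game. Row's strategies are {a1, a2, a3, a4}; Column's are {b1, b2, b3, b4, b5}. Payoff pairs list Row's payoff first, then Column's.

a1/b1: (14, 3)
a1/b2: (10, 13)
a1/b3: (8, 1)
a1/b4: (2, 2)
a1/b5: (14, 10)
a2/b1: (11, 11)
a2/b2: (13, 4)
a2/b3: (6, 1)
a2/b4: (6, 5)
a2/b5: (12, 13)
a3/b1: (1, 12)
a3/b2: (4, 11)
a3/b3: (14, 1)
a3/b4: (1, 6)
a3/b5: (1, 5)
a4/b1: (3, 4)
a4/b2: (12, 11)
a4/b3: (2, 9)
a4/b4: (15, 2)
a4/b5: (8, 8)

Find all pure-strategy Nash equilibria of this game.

There is no pure-strategy Nash equilibrium

A profile is a Nash equilibrium when each player is best-responding to the other.
Row's best responses — vs b1: a1 (payoff 14); vs b2: a2 (payoff 13); vs b3: a3 (payoff 14); vs b4: a4 (payoff 15); vs b5: a1 (payoff 14).
Column's best responses — vs a1: b2 (payoff 13); vs a2: b5 (payoff 13); vs a3: b1 (payoff 12); vs a4: b2 (payoff 11).
No cell has both players best-responding. For instance, Row's best reply to b4 is a4, but against a4 Column prefers b2 over b4.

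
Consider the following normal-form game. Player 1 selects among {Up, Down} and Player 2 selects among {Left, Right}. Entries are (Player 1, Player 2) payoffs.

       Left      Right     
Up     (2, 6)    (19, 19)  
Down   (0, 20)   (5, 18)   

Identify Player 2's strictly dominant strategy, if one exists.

No strictly dominant strategy

Check whether one of Player 2's strategies beats all alternatives regardless of what the opponent does.
Left is not dominant: against Up, Right gives 19 > 6.
Right is not dominant: against Down, Left gives 20 > 18.
No single strategy is best against every opponent action.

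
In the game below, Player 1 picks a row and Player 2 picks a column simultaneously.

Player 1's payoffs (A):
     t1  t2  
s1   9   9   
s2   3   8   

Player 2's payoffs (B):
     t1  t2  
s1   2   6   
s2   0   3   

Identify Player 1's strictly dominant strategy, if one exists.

s1

A strategy is strictly dominant if it gives Player 1 a strictly higher payoff than every other strategy, against every choice by the opponent.
s1 strictly dominates: vs t1: 9 > 3; vs t2: 9 > 8.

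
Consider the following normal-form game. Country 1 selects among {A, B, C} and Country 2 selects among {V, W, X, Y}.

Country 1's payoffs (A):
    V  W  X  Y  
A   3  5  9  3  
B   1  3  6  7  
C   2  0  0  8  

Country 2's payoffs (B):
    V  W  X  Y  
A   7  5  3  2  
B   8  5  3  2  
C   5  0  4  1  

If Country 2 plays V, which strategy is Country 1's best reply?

A

With Country 2 fixed at V, Country 1's payoffs are: A → 3, B → 1, C → 2.
The maximum is 3, achieved by A.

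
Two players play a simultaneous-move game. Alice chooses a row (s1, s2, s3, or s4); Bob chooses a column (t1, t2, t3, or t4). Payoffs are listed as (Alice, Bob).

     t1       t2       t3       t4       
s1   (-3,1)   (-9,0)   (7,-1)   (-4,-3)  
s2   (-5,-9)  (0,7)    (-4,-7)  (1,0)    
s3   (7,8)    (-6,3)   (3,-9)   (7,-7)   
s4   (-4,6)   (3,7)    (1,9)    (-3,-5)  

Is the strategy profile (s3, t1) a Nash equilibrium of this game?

Holding Bob at t1: Alice gets 7 from s3, versus -3 from s1, -5 from s2, -4 from s4. No profitable deviation for Alice.
Holding Alice at s3: Bob gets 8 from t1, versus 3 from t2, -9 from t3, -7 from t4. No profitable deviation for Bob either.

Yes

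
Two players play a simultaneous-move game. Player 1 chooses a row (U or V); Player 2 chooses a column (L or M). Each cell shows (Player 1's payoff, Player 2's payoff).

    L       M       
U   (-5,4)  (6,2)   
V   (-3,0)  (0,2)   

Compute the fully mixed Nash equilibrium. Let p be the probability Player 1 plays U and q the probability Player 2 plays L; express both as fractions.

p = 1/2, q = 3/4

Each player's mixing probability is pinned down by making the *other* player indifferent.
Player 2 indifferent between L and M: p·4 + (1−p)·0 = p·2 + (1−p)·2 ⟹ 0 + 4p = 2 + 0p ⟹ p = 1/2.
Player 1 indifferent between U and V: q·(-5) + (1−q)·6 = q·(-3) + (1−q)·0 ⟹ 6 + (-11)q = 0 + (-3)q ⟹ q = 3/4.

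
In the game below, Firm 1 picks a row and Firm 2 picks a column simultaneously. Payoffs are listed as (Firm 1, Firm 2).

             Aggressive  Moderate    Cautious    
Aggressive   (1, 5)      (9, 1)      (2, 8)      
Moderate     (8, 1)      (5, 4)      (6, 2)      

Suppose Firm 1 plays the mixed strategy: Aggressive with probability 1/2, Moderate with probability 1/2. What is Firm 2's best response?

Cautious

Firm 2's best reply maximizes expected payoff against the mix.
Aggressive: (1/2)·5 + (1/2)·1 = 3
Moderate: (1/2)·1 + (1/2)·4 = 5/2
Cautious: (1/2)·8 + (1/2)·2 = 5
Highest expected payoff is 5, from Cautious.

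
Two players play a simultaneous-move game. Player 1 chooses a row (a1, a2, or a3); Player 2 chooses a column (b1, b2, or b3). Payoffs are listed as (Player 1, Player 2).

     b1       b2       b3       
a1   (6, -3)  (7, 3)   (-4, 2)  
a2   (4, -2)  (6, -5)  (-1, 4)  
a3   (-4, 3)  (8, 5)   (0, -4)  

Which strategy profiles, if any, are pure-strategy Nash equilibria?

(a3, b2)

Check mutual best responses: a cell is a NE iff neither player can gain by unilaterally deviating.
Player 1's best responses — vs b1: a1 (payoff 6); vs b2: a3 (payoff 8); vs b3: a3 (payoff 0).
Player 2's best responses — vs a1: b2 (payoff 3); vs a2: b3 (payoff 4); vs a3: b2 (payoff 5).
The only mutual best response is (a3, b2); neither player gains by switching there.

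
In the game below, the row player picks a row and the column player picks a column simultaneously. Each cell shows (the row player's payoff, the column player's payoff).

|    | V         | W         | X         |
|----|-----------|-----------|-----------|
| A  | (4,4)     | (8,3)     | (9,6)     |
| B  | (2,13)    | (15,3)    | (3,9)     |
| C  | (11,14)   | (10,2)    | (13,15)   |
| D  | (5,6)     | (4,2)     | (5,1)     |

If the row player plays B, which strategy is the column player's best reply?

With the row player fixed at B, the column player's payoffs are: V → 13, W → 3, X → 9.
The maximum is 13, achieved by V.

V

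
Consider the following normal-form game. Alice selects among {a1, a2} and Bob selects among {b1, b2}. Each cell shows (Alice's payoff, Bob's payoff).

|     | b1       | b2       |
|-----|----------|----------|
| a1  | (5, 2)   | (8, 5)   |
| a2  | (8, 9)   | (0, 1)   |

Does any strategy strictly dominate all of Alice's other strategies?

No strictly dominant strategy

A strategy is strictly dominant if it gives Alice a strictly higher payoff than every other strategy, against every choice by the opponent.
a1 is not dominant: against b1, a2 gives 8 > 5.
a2 is not dominant: against b2, a1 gives 8 > 0.
No single strategy is best against every opponent action.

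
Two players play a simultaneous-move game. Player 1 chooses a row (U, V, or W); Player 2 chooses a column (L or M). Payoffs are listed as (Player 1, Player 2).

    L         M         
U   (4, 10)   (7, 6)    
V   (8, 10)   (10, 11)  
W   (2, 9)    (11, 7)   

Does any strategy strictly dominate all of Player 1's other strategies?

None

A strategy is strictly dominant if it gives Player 1 a strictly higher payoff than every other strategy, against every choice by the opponent.
U is not dominant: against L, V gives 8 > 4.
V is not dominant: against M, W gives 11 > 10.
W is not dominant: against L, U gives 4 > 2.
No single strategy is best against every opponent action.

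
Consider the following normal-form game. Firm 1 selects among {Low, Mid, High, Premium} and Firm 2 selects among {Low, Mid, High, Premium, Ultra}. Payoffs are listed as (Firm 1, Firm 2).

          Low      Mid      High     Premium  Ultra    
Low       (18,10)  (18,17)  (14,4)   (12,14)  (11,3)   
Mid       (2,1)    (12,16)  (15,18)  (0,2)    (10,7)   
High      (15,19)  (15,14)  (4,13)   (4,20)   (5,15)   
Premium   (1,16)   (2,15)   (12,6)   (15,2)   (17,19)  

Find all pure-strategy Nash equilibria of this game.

Check mutual best responses: a cell is a NE iff neither player can gain by unilaterally deviating.
Firm 1's best responses — vs Low: Low (payoff 18); vs Mid: Low (payoff 18); vs High: Mid (payoff 15); vs Premium: Premium (payoff 15); vs Ultra: Premium (payoff 17).
Firm 2's best responses — vs Low: Mid (payoff 17); vs Mid: High (payoff 18); vs High: Premium (payoff 20); vs Premium: Ultra (payoff 19).
Mutual best responses occur at (Low, Mid), (Mid, High), and (Premium, Ultra); at each, neither player gains by switching.

(Low, Mid), (Mid, High), and (Premium, Ultra)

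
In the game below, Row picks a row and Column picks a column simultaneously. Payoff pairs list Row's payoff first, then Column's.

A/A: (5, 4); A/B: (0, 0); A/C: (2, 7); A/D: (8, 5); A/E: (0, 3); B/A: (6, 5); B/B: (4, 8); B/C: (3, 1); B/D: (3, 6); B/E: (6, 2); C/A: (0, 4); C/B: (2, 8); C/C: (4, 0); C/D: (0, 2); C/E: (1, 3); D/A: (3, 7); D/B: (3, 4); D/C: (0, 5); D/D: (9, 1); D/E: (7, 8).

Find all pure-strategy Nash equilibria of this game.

(B, B) and (D, E)

Check mutual best responses: a cell is a NE iff neither player can gain by unilaterally deviating.
Row's best responses — vs A: B (payoff 6); vs B: B (payoff 4); vs C: C (payoff 4); vs D: D (payoff 9); vs E: D (payoff 7).
Column's best responses — vs A: C (payoff 7); vs B: B (payoff 8); vs C: B (payoff 8); vs D: E (payoff 8).
Mutual best responses occur at (B, B) and (D, E); at each, neither player gains by switching.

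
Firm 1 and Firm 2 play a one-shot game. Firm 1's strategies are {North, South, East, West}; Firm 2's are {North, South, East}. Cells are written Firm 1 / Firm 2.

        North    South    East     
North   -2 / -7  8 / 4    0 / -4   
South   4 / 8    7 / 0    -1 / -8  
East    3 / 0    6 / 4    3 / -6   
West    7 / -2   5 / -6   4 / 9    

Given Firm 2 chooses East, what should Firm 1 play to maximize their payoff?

West

With Firm 2 fixed at East, Firm 1's payoffs are: North → 0, South → -1, East → 3, West → 4.
The maximum is 4, achieved by West.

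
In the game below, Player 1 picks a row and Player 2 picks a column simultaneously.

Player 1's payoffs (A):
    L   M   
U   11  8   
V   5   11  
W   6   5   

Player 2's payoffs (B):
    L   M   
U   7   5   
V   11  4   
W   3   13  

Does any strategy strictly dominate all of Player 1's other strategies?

No strictly dominant strategy

Check whether one of Player 1's strategies beats all alternatives regardless of what the opponent does.
U is not dominant: against M, V gives 11 > 8.
V is not dominant: against L, U gives 11 > 5.
W is not dominant: against L, U gives 11 > 6.
No single strategy is best against every opponent action.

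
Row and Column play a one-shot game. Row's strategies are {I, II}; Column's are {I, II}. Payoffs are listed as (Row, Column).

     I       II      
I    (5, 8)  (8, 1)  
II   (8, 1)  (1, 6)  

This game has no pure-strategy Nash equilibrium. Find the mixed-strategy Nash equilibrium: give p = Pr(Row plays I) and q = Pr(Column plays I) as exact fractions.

p = 5/12, q = 7/10

Each player's mixing probability is pinned down by making the *other* player indifferent.
Column indifferent between I and II: p·8 + (1−p)·1 = p·1 + (1−p)·6 ⟹ 1 + 7p = 6 + (-5)p ⟹ p = 5/12.
Row indifferent between I and II: q·5 + (1−q)·8 = q·8 + (1−q)·1 ⟹ 8 + (-3)q = 1 + 7q ⟹ q = 7/10.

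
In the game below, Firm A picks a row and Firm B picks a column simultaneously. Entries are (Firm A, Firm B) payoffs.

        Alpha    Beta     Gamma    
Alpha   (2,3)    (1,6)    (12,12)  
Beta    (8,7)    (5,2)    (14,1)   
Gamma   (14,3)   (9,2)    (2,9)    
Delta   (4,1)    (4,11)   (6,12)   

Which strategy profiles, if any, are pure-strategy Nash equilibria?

There is no pure-strategy Nash equilibrium

Find each player's best response to every opponent strategy; NE are the intersections.
Firm A's best responses — vs Alpha: Gamma (payoff 14); vs Beta: Gamma (payoff 9); vs Gamma: Beta (payoff 14).
Firm B's best responses — vs Alpha: Gamma (payoff 12); vs Beta: Alpha (payoff 7); vs Gamma: Gamma (payoff 9); vs Delta: Gamma (payoff 12).
No cell has both players best-responding. For instance, Firm A's best reply to Alpha is Gamma, but against Gamma Firm B prefers Gamma over Alpha.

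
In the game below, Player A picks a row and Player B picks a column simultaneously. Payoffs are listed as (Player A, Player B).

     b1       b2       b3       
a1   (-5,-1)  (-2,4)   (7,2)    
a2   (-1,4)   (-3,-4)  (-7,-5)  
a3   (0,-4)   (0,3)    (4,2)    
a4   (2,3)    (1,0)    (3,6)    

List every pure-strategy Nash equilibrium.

Find each player's best response to every opponent strategy; NE are the intersections.
Player A's best responses — vs b1: a4 (payoff 2); vs b2: a4 (payoff 1); vs b3: a1 (payoff 7).
Player B's best responses — vs a1: b2 (payoff 4); vs a2: b1 (payoff 4); vs a3: b2 (payoff 3); vs a4: b3 (payoff 6).
No cell has both players best-responding. For instance, Player A's best reply to b3 is a1, but against a1 Player B prefers b2 over b3.

There is no pure-strategy Nash equilibrium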